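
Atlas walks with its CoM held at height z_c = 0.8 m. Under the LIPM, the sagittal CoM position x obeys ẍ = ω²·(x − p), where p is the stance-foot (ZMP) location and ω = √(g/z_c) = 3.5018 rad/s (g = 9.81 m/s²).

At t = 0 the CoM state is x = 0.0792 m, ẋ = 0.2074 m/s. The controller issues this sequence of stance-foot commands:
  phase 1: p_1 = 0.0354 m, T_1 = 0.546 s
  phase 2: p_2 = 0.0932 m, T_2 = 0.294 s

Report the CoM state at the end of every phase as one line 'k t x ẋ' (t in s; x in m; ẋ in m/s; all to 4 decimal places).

1 0.5460 0.3828 1.2246
2 0.8400 0.9775 3.1716

phase 1: p=0.0354, T=0.546, ωT=1.911983, cosh=3.457140, sinh=3.309353; start (x,ẋ)=(0.079200, 0.207400) → end (x,ẋ)=(0.382825, 1.224595)
phase 2: p=0.0932, T=0.294, ωT=1.029529, cosh=1.578461, sinh=1.221286; start (x,ẋ)=(0.382825, 1.224595) → end (x,ẋ)=(0.977451, 3.171614)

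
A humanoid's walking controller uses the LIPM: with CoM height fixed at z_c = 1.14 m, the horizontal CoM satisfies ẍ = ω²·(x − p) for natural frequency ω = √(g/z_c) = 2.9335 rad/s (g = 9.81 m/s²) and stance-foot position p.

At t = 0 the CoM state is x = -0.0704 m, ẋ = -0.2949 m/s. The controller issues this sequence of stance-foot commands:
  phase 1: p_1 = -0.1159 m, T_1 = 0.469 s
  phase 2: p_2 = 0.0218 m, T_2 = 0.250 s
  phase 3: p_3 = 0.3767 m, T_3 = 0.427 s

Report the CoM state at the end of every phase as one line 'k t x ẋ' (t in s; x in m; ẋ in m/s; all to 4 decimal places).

1 0.4690 -0.2064 -0.3736
2 0.7190 -0.3725 -1.0147
3 1.1460 -1.5971 -5.4520

phase 1: p=-0.1159, T=0.469, ωT=1.375811, cosh=2.105461, sinh=1.852827; start (x,ẋ)=(-0.070400, -0.294900) → end (x,ẋ)=(-0.206363, -0.373596)
phase 2: p=0.0218, T=0.250, ωT=0.733375, cosh=1.281191, sinh=0.800905; start (x,ẋ)=(-0.206363, -0.373596) → end (x,ẋ)=(-0.372520, -1.014707)
phase 3: p=0.3767, T=0.427, ωT=1.252604, cosh=1.892602, sinh=1.606843; start (x,ẋ)=(-0.372520, -1.014707) → end (x,ẋ)=(-1.597087, -5.452014)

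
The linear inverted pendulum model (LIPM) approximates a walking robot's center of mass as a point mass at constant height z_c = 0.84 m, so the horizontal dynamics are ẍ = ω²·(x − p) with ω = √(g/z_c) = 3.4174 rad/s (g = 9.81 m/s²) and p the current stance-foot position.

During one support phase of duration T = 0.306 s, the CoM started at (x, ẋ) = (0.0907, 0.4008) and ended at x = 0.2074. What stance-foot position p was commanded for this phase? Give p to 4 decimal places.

p = 0.1401

ωT = 3.4174·0.306 = 1.045724; cosh(ωT) = 1.598448, sinh(ωT) = 1.247011
x(T) = p + (x₀−p)·cosh(ωT) + (ẋ₀/ω)·sinh(ωT) ⇒ p·(1 − cosh) = x(T) − x₀·cosh − (ẋ₀/ω)·sinh
numerator   = 0.2074 − (0.0907)·1.598448 − (0.4008/3.4174)·1.247011 = -0.083831
denominator = 1 − 1.598448 = -0.598448
p = -0.083831 / -0.598448 = 0.1401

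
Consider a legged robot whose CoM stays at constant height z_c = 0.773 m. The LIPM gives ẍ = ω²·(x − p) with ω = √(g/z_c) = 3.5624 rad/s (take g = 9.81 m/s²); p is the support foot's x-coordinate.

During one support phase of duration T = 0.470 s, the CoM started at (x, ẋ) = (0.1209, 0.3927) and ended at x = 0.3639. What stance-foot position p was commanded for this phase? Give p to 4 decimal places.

p = 0.1440

ωT = 3.5624·0.470 = 1.674328; cosh(ωT) = 2.761321, sinh(ωT) = 2.573887
x(T) = p + (x₀−p)·cosh(ωT) + (ẋ₀/ω)·sinh(ωT) ⇒ p·(1 − cosh) = x(T) − x₀·cosh − (ẋ₀/ω)·sinh
numerator   = 0.3639 − (0.1209)·2.761321 − (0.3927/3.5624)·2.573887 = -0.253675
denominator = 1 − 2.761321 = -1.761321
p = -0.253675 / -1.761321 = 0.1440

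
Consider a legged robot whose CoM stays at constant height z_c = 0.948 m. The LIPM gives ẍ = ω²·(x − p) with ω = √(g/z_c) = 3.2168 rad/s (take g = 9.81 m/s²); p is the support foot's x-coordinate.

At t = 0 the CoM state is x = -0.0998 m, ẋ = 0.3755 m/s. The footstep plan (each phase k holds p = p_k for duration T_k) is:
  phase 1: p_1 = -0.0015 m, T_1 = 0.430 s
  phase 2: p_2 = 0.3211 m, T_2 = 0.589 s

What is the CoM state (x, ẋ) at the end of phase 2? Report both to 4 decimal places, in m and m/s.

phase 1: p=-0.0015, T=0.430, ωT=1.383224, cosh=2.119253, sinh=1.868484; start (x,ẋ)=(-0.099800, 0.375500) → end (x,ẋ)=(0.008287, 0.204943)
phase 2: p=0.3211, T=0.589, ωT=1.894695, cosh=3.400443, sinh=3.250078; start (x,ẋ)=(0.008287, 0.204943) → end (x,ẋ)=(-0.535538, -2.573512)

x = -0.5355, ẋ = -2.5735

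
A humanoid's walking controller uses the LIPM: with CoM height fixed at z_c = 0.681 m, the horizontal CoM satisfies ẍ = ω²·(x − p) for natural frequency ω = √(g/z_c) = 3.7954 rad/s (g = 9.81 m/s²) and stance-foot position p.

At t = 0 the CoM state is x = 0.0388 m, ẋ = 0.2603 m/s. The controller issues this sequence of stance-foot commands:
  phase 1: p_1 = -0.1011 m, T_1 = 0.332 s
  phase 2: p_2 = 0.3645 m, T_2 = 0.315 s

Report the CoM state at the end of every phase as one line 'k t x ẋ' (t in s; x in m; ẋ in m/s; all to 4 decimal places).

1 0.3320 0.2765 1.3565
2 0.6470 0.7424 1.9458

phase 1: p=-0.1011, T=0.332, ωT=1.260073, cosh=1.904656, sinh=1.621022; start (x,ẋ)=(0.038800, 0.260300) → end (x,ẋ)=(0.276536, 1.356507)
phase 2: p=0.3645, T=0.315, ωT=1.195551, cosh=1.803958, sinh=1.501421; start (x,ẋ)=(0.276536, 1.356507) → end (x,ẋ)=(0.742436, 1.945818)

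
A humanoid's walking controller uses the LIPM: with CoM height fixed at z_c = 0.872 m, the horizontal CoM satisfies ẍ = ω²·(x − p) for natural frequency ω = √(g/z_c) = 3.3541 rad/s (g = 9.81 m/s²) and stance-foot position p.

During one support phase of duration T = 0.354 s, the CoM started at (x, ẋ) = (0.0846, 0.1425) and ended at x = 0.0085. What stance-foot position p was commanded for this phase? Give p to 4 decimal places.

ωT = 3.3541·0.354 = 1.187351; cosh(ωT) = 1.791707, sinh(ωT) = 1.486679
x(T) = p + (x₀−p)·cosh(ωT) + (ẋ₀/ω)·sinh(ωT) ⇒ p·(1 − cosh) = x(T) − x₀·cosh − (ẋ₀/ω)·sinh
numerator   = 0.0085 − (0.0846)·1.791707 − (0.1425/3.3541)·1.486679 = -0.206240
denominator = 1 − 1.791707 = -0.791707
p = -0.206240 / -0.791707 = 0.2605

p = 0.2605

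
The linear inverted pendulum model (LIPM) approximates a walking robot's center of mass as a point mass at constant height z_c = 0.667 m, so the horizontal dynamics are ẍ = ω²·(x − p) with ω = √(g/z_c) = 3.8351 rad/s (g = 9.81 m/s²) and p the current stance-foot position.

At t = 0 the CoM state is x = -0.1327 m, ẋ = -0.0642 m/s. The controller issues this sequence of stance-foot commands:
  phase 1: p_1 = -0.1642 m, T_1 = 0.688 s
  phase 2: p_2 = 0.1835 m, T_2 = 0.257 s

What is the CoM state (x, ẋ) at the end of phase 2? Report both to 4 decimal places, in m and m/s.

phase 1: p=-0.1642, T=0.688, ωT=2.638549, cosh=7.032174, sinh=6.960709; start (x,ẋ)=(-0.132700, -0.064200) → end (x,ẋ)=(-0.059210, 0.389427)
phase 2: p=0.1835, T=0.257, ωT=0.985621, cosh=1.526341, sinh=1.153134; start (x,ẋ)=(-0.059210, 0.389427) → end (x,ẋ)=(-0.069865, -0.478955)

x = -0.0699, ẋ = -0.4790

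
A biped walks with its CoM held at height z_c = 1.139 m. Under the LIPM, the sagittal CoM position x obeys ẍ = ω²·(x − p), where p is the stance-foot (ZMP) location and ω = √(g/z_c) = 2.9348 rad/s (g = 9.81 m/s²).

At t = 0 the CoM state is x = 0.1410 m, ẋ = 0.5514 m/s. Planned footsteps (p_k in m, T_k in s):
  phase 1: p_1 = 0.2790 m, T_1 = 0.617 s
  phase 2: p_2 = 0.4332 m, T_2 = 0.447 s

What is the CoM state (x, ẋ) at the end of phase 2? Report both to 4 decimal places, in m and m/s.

x = 0.6853, ẋ = 0.9039

phase 1: p=0.2790, T=0.617, ωT=1.810772, cosh=3.139346, sinh=2.975818; start (x,ẋ)=(0.141000, 0.551400) → end (x,ẋ)=(0.404877, 0.525822)
phase 2: p=0.4332, T=0.447, ωT=1.311856, cosh=1.991189, sinh=1.721869; start (x,ẋ)=(0.404877, 0.525822) → end (x,ẋ)=(0.685307, 0.903884)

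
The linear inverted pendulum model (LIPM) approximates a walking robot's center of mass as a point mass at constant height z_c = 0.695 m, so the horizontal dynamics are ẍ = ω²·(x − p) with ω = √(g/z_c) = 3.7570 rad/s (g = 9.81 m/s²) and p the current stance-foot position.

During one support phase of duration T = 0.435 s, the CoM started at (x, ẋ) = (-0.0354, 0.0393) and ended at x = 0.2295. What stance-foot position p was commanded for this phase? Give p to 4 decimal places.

p = -0.1794

ωT = 3.7570·0.435 = 1.634295; cosh(ωT) = 2.660466, sinh(ωT) = 2.465377
x(T) = p + (x₀−p)·cosh(ωT) + (ẋ₀/ω)·sinh(ωT) ⇒ p·(1 − cosh) = x(T) − x₀·cosh − (ẋ₀/ω)·sinh
numerator   = 0.2295 − (-0.0354)·2.660466 − (0.0393/3.7570)·2.465377 = 0.297892
denominator = 1 − 2.660466 = -1.660466
p = 0.297892 / -1.660466 = -0.1794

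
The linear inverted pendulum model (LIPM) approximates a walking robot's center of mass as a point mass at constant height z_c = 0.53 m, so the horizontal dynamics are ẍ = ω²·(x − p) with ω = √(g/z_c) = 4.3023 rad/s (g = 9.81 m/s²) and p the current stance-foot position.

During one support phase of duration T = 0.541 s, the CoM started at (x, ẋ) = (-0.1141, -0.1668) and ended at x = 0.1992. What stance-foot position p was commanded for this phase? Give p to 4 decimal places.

ωT = 4.3023·0.541 = 2.327544; cosh(ωT) = 5.175134, sinh(ωT) = 5.077599
x(T) = p + (x₀−p)·cosh(ωT) + (ẋ₀/ω)·sinh(ωT) ⇒ p·(1 − cosh) = x(T) − x₀·cosh − (ẋ₀/ω)·sinh
numerator   = 0.1992 − (-0.1141)·5.175134 − (-0.1668/4.3023)·5.077599 = 0.986541
denominator = 1 − 5.175134 = -4.175134
p = 0.986541 / -4.175134 = -0.2363

p = -0.2363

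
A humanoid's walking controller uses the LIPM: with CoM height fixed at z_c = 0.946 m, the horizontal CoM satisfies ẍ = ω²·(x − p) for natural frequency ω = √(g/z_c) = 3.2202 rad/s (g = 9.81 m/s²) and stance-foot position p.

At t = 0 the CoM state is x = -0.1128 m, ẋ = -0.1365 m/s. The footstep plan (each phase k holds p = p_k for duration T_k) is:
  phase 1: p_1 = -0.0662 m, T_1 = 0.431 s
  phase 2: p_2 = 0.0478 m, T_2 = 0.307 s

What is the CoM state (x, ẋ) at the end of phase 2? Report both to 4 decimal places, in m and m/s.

phase 1: p=-0.0662, T=0.431, ωT=1.387906, cosh=2.128025, sinh=1.878428; start (x,ẋ)=(-0.112800, -0.136500) → end (x,ẋ)=(-0.244990, -0.572355)
phase 2: p=0.0478, T=0.307, ωT=0.988601, cosh=1.529785, sinh=1.157688; start (x,ẋ)=(-0.244990, -0.572355) → end (x,ẋ)=(-0.605872, -1.967097)

x = -0.6059, ẋ = -1.9671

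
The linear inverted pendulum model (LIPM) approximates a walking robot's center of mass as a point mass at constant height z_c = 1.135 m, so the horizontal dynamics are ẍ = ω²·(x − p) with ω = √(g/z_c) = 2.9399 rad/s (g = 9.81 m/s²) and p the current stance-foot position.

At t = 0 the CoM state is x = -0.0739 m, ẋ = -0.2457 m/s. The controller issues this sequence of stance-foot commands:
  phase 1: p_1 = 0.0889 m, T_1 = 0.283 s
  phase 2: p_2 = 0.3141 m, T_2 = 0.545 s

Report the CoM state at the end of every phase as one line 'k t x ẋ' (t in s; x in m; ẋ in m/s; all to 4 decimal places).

1 0.2830 -0.2114 -0.7815
2 0.8280 -1.6762 -5.6976

phase 1: p=0.0889, T=0.283, ωT=0.831992, cosh=1.366536, sinh=0.931355; start (x,ẋ)=(-0.073900, -0.245700) → end (x,ẋ)=(-0.211409, -0.781519)
phase 2: p=0.3141, T=0.545, ωT=1.602246, cosh=2.582805, sinh=2.381362; start (x,ẋ)=(-0.211409, -0.781519) → end (x,ẋ)=(-1.676230, -5.697584)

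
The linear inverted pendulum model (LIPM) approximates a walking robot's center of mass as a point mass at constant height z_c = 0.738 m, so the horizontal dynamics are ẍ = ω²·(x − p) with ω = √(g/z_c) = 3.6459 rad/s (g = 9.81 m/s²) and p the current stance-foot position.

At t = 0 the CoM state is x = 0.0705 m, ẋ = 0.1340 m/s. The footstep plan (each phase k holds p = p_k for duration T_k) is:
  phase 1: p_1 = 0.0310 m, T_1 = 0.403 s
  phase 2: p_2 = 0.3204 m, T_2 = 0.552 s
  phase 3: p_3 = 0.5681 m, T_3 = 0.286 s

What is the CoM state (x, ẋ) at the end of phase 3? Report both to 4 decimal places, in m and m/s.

x = 0.6122, ẋ = 0.5286

phase 1: p=0.0310, T=0.403, ωT=1.469298, cosh=2.288134, sinh=2.058047; start (x,ẋ)=(0.070500, 0.134000) → end (x,ẋ)=(0.197022, 0.602996)
phase 2: p=0.3204, T=0.552, ωT=2.012537, cosh=3.807962, sinh=3.674313; start (x,ẋ)=(0.197022, 0.602996) → end (x,ẋ)=(0.458276, 0.643391)
phase 3: p=0.5681, T=0.286, ωT=1.042727, cosh=1.594718, sinh=1.242226; start (x,ẋ)=(0.458276, 0.643391) → end (x,ẋ)=(0.612177, 0.528631)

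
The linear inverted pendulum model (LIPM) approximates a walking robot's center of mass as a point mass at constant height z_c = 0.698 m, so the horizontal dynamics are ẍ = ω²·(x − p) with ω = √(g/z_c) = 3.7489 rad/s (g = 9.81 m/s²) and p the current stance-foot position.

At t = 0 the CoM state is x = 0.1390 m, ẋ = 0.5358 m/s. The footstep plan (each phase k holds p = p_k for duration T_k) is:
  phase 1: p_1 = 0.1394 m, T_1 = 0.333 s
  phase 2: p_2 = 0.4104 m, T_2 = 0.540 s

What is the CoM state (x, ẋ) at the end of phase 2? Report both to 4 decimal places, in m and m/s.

x = 1.2440, ẋ = 3.2798

phase 1: p=0.1394, T=0.333, ωT=1.248384, cosh=1.885837, sinh=1.598869; start (x,ẋ)=(0.139000, 0.535800) → end (x,ẋ)=(0.367159, 1.008034)
phase 2: p=0.4104, T=0.540, ωT=2.024406, cosh=3.851842, sinh=3.719770; start (x,ẋ)=(0.367159, 1.008034) → end (x,ẋ)=(1.244044, 3.279791)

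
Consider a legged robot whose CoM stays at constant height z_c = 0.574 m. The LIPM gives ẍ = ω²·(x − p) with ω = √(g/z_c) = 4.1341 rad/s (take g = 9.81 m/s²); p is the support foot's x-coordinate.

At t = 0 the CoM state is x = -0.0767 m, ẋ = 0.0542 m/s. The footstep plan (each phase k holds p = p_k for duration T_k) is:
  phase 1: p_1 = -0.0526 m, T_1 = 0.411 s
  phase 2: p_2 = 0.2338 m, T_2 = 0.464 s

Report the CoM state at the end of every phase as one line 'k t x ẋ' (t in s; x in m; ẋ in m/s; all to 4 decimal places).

1 0.4110 -0.0861 -0.1102
2 0.8750 -0.9674 -4.7877

phase 1: p=-0.0526, T=0.411, ωT=1.699115, cosh=2.825975, sinh=2.643130; start (x,ẋ)=(-0.076700, 0.054200) → end (x,ẋ)=(-0.086053, -0.110172)
phase 2: p=0.2338, T=0.464, ωT=1.918222, cosh=3.477856, sinh=3.330988; start (x,ẋ)=(-0.086053, -0.110172) → end (x,ẋ)=(-0.967373, -4.787747)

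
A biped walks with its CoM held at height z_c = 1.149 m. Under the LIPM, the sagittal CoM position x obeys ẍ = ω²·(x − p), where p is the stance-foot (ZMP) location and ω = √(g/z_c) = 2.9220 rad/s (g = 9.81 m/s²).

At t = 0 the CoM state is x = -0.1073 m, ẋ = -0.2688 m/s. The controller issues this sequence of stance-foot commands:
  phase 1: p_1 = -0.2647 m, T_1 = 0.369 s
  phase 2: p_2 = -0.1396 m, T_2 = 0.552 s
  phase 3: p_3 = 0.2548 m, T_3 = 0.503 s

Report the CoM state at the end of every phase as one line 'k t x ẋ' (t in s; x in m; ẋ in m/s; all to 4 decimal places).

phase 1: p=-0.2647, T=0.369, ωT=1.078218, cosh=1.639819, sinh=1.299618; start (x,ẋ)=(-0.107300, -0.268800) → end (x,ẋ)=(-0.126147, 0.156941)
phase 2: p=-0.1396, T=0.552, ωT=1.612944, cosh=2.608431, sinh=2.409131; start (x,ẋ)=(-0.126147, 0.156941) → end (x,ẋ)=(0.024886, 0.504073)
phase 3: p=0.2548, T=0.503, ωT=1.469766, cosh=2.289098, sinh=2.059119; start (x,ẋ)=(0.024886, 0.504073) → end (x,ẋ)=(0.083723, -0.229459)

1 0.3690 -0.1261 0.1569
2 0.9210 0.0249 0.5041
3 1.4240 0.0837 -0.2295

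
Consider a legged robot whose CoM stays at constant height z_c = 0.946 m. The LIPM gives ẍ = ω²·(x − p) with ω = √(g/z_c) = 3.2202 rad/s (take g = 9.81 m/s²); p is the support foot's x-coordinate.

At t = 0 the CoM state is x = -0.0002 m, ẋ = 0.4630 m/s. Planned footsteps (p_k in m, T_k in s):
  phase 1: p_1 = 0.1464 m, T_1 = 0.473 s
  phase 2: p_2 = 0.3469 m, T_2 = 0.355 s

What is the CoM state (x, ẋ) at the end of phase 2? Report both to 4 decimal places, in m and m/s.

phase 1: p=0.1464, T=0.473, ωT=1.523155, cosh=2.402347, sinh=2.184324; start (x,ẋ)=(-0.000200, 0.463000) → end (x,ẋ)=(0.108278, 0.081108)
phase 2: p=0.3469, T=0.355, ωT=1.143171, cosh=1.727753, sinh=1.408946; start (x,ẋ)=(0.108278, 0.081108) → end (x,ẋ)=(-0.029893, -0.942515)

x = -0.0299, ẋ = -0.9425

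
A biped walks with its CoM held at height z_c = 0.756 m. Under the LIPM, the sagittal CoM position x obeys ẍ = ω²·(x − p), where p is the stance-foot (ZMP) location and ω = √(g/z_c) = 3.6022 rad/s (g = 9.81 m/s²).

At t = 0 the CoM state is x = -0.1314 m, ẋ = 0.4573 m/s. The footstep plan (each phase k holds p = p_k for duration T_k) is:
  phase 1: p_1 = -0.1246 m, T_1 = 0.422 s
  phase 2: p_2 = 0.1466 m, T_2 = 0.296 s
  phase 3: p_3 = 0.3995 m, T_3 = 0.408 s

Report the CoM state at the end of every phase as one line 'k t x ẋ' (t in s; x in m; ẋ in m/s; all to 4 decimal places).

phase 1: p=-0.1246, T=0.422, ωT=1.520128, cosh=2.395748, sinh=2.177064; start (x,ẋ)=(-0.131400, 0.457300) → end (x,ẋ)=(0.135488, 1.042248)
phase 2: p=0.1466, T=0.296, ωT=1.066251, cosh=1.624384, sinh=1.280087; start (x,ẋ)=(0.135488, 1.042248) → end (x,ẋ)=(0.498925, 1.641771)
phase 3: p=0.3995, T=0.408, ωT=1.469698, cosh=2.288958, sinh=2.058963; start (x,ẋ)=(0.498925, 1.641771) → end (x,ẋ)=(1.565492, 4.495362)

1 0.4220 0.1355 1.0422
2 0.7180 0.4989 1.6418
3 1.1260 1.5655 4.4954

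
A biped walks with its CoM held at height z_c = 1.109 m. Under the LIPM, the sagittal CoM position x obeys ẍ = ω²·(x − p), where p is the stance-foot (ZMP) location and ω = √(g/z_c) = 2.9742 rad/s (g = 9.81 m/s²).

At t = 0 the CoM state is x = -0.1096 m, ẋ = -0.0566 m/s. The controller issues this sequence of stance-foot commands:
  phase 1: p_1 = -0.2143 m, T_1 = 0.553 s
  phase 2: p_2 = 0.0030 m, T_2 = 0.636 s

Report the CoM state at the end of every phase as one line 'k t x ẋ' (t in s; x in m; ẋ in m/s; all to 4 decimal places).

1 0.5530 0.0195 0.6244
2 1.1890 0.7390 2.2759

phase 1: p=-0.2143, T=0.553, ωT=1.644733, cosh=2.686344, sinh=2.493280; start (x,ẋ)=(-0.109600, -0.056600) → end (x,ẋ)=(0.019512, 0.624357)
phase 2: p=0.0030, T=0.636, ωT=1.891591, cosh=3.390371, sinh=3.239539; start (x,ẋ)=(0.019512, 0.624357) → end (x,ẋ)=(0.739041, 2.275899)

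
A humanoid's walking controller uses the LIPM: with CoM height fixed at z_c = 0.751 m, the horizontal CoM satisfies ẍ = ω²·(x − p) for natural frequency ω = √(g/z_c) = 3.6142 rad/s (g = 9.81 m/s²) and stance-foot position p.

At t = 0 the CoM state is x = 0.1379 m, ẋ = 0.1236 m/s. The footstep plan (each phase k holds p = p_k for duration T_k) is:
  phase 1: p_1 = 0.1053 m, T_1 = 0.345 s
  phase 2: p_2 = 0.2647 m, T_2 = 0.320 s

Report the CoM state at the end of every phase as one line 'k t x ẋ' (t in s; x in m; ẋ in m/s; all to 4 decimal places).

1 0.3450 0.2213 0.4209
2 0.6650 0.3556 0.5104

phase 1: p=0.1053, T=0.345, ωT=1.246899, cosh=1.883465, sinh=1.596071; start (x,ẋ)=(0.137900, 0.123600) → end (x,ẋ)=(0.221284, 0.420850)
phase 2: p=0.2647, T=0.320, ωT=1.156544, cosh=1.746750, sinh=1.432178; start (x,ẋ)=(0.221284, 0.420850) → end (x,ẋ)=(0.355631, 0.510391)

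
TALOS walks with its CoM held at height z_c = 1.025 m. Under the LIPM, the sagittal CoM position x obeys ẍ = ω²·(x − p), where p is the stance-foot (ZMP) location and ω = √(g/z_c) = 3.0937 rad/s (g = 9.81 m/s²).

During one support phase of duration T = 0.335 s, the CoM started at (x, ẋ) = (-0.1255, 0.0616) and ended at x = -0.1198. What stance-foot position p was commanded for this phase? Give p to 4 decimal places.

p = -0.0934

ωT = 3.0937·0.335 = 1.036390; cosh(ωT) = 1.586877, sinh(ωT) = 1.232144
x(T) = p + (x₀−p)·cosh(ωT) + (ẋ₀/ω)·sinh(ωT) ⇒ p·(1 − cosh) = x(T) − x₀·cosh − (ẋ₀/ω)·sinh
numerator   = -0.1198 − (-0.1255)·1.586877 − (0.0616/3.0937)·1.232144 = 0.054819
denominator = 1 − 1.586877 = -0.586877
p = 0.054819 / -0.586877 = -0.0934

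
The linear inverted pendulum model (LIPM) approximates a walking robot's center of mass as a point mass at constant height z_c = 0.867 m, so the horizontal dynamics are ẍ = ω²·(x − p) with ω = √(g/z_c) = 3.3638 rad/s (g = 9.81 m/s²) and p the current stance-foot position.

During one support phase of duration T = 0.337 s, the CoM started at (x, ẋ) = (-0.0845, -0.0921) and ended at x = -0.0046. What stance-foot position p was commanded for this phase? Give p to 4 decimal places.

p = -0.2497

ωT = 3.3638·0.337 = 1.133601; cosh(ωT) = 1.714348, sinh(ωT) = 1.392475
x(T) = p + (x₀−p)·cosh(ωT) + (ẋ₀/ω)·sinh(ωT) ⇒ p·(1 − cosh) = x(T) − x₀·cosh − (ẋ₀/ω)·sinh
numerator   = -0.0046 − (-0.0845)·1.714348 − (-0.0921/3.3638)·1.392475 = 0.178388
denominator = 1 − 1.714348 = -0.714348
p = 0.178388 / -0.714348 = -0.2497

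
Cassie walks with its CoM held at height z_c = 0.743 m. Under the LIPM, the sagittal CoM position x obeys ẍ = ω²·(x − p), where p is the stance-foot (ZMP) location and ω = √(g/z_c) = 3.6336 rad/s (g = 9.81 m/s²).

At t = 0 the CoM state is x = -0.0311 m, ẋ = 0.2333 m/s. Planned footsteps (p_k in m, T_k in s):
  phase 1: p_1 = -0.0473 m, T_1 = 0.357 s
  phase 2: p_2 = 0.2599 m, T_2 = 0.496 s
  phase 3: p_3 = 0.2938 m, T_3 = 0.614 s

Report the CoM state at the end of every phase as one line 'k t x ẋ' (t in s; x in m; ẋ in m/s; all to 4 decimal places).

phase 1: p=-0.0473, T=0.357, ωT=1.297195, cosh=1.966158, sinh=1.692861; start (x,ẋ)=(-0.031100, 0.233300) → end (x,ẋ)=(0.093244, 0.558354)
phase 2: p=0.2599, T=0.496, ωT=1.802266, cosh=3.114147, sinh=2.949222; start (x,ẋ)=(0.093244, 0.558354) → end (x,ẋ)=(0.194099, -0.047138)
phase 3: p=0.2938, T=0.614, ωT=2.231030, cosh=4.708436, sinh=4.601018; start (x,ẋ)=(0.194099, -0.047138) → end (x,ẋ)=(-0.235325, -1.888777)

1 0.3570 0.0932 0.5584
2 0.8530 0.1941 -0.0471
3 1.4670 -0.2353 -1.8888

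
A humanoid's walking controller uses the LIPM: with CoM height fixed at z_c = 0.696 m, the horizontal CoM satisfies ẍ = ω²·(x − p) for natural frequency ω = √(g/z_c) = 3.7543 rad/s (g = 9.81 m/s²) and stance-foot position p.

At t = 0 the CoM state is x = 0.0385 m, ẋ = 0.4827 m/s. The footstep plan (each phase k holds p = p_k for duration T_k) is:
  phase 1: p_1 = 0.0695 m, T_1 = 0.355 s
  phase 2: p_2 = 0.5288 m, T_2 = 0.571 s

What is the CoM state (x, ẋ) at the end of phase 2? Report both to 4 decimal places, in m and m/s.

phase 1: p=0.0695, T=0.355, ωT=1.332777, cosh=2.027650, sinh=1.763906; start (x,ẋ)=(0.038500, 0.482700) → end (x,ẋ)=(0.233433, 0.773457)
phase 2: p=0.5288, T=0.571, ωT=2.143705, cosh=4.324104, sinh=4.206885; start (x,ẋ)=(0.233433, 0.773457) → end (x,ẋ)=(0.118300, -1.320492)

x = 0.1183, ẋ = -1.3205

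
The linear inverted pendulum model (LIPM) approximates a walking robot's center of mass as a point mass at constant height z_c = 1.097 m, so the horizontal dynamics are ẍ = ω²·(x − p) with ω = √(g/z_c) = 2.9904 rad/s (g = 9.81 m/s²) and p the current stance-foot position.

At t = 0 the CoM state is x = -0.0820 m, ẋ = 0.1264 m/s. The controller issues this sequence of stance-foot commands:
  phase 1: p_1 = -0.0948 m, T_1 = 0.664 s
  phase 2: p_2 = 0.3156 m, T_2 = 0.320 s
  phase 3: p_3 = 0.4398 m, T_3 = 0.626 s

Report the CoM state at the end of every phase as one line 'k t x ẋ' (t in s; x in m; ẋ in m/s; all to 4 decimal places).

1 0.6640 0.1037 0.6058
2 0.9840 0.2239 0.2018
3 1.6100 -0.0645 -1.3776

phase 1: p=-0.0948, T=0.664, ωT=1.985626, cosh=3.710449, sinh=3.573154; start (x,ẋ)=(-0.082000, 0.126400) → end (x,ẋ)=(0.103726, 0.605771)
phase 2: p=0.3156, T=0.320, ωT=0.956928, cosh=1.493878, sinh=1.109807; start (x,ẋ)=(0.103726, 0.605771) → end (x,ẋ)=(0.223902, 0.201787)
phase 3: p=0.4398, T=0.626, ωT=1.871990, cosh=3.327520, sinh=3.173703; start (x,ẋ)=(0.223902, 0.201787) → end (x,ẋ)=(-0.064450, -1.377564)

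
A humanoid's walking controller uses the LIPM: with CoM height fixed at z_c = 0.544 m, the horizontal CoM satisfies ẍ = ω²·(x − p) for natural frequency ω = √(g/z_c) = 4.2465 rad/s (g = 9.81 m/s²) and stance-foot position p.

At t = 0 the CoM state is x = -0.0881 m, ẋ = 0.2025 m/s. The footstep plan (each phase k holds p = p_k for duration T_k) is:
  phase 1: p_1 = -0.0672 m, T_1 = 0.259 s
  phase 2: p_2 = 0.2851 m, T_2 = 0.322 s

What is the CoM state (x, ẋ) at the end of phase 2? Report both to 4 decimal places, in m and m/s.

x = -0.2962, ẋ = -2.0626

phase 1: p=-0.0672, T=0.259, ωT=1.099843, cosh=1.668310, sinh=1.335386; start (x,ẋ)=(-0.088100, 0.202500) → end (x,ẋ)=(-0.038388, 0.219315)
phase 2: p=0.2851, T=0.322, ωT=1.367373, cosh=2.089901, sinh=1.835125; start (x,ẋ)=(-0.038388, 0.219315) → end (x,ẋ)=(-0.296181, -2.062551)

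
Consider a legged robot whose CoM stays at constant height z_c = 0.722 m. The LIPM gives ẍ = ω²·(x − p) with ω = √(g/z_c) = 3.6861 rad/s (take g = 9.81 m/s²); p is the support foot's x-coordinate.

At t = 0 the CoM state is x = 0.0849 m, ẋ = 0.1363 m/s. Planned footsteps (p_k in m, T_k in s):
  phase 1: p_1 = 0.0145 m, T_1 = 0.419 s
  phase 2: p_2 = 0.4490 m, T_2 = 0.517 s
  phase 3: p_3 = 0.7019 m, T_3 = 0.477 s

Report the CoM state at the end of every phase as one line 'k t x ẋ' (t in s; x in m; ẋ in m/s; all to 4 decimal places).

1 0.4190 0.2696 0.9141
2 0.9360 0.6479 0.9675
3 1.4130 1.2795 2.3301

phase 1: p=0.0145, T=0.419, ωT=1.544476, cosh=2.449470, sinh=2.236046; start (x,ẋ)=(0.084900, 0.136300) → end (x,ẋ)=(0.269624, 0.914120)
phase 2: p=0.4490, T=0.517, ωT=1.905714, cosh=3.436461, sinh=3.287744; start (x,ẋ)=(0.269624, 0.914120) → end (x,ẋ)=(0.647914, 0.967492)
phase 3: p=0.7019, T=0.477, ωT=1.758270, cosh=2.987366, sinh=2.815023; start (x,ẋ)=(0.647914, 0.967492) → end (x,ẋ)=(1.279483, 2.330066)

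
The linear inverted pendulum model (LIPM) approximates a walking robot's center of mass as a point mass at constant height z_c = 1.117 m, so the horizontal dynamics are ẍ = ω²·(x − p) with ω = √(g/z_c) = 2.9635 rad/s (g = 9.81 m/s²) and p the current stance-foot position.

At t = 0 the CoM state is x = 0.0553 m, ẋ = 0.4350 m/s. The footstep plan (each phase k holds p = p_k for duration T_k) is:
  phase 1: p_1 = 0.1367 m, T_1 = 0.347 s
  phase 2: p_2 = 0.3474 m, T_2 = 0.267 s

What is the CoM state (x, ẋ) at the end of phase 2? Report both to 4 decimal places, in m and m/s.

phase 1: p=0.1367, T=0.347, ωT=1.028334, cosh=1.577003, sinh=1.219401; start (x,ẋ)=(0.055300, 0.435000) → end (x,ẋ)=(0.187323, 0.391842)
phase 2: p=0.3474, T=0.267, ωT=0.791254, cosh=1.329719, sinh=0.876443; start (x,ẋ)=(0.187323, 0.391842) → end (x,ẋ)=(0.250428, 0.105265)

x = 0.2504, ẋ = 0.1053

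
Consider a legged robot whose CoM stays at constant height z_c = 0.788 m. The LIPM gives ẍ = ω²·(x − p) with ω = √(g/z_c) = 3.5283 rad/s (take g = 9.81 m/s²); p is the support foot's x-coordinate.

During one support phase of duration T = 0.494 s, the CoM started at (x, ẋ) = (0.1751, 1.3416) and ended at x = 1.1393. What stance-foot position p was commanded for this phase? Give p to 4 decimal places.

ωT = 3.5283·0.494 = 1.742980; cosh(ωT) = 2.944673, sinh(ωT) = 2.769675
x(T) = p + (x₀−p)·cosh(ωT) + (ẋ₀/ω)·sinh(ωT) ⇒ p·(1 − cosh) = x(T) − x₀·cosh − (ẋ₀/ω)·sinh
numerator   = 1.1393 − (0.1751)·2.944673 − (1.3416/3.5283)·2.769675 = -0.429453
denominator = 1 − 2.944673 = -1.944673
p = -0.429453 / -1.944673 = 0.2208

p = 0.2208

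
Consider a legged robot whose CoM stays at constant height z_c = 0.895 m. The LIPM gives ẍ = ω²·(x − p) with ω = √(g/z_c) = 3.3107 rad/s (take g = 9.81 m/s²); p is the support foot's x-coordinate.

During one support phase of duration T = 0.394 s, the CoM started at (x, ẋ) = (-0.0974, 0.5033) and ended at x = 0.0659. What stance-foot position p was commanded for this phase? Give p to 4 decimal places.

ωT = 3.3107·0.394 = 1.304416; cosh(ωT) = 1.978433, sinh(ωT) = 1.707102
x(T) = p + (x₀−p)·cosh(ωT) + (ẋ₀/ω)·sinh(ωT) ⇒ p·(1 − cosh) = x(T) − x₀·cosh − (ẋ₀/ω)·sinh
numerator   = 0.0659 − (-0.0974)·1.978433 − (0.5033/3.3107)·1.707102 = -0.000918
denominator = 1 − 1.978433 = -0.978433
p = -0.000918 / -0.978433 = 0.0009

p = 0.0009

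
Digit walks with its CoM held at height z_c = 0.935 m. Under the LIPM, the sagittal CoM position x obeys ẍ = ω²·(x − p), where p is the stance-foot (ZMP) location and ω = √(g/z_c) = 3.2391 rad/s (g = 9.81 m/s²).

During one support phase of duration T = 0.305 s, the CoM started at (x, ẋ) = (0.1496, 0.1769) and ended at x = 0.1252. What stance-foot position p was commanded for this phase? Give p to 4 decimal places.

ωT = 3.2391·0.305 = 0.987926; cosh(ωT) = 1.529003, sinh(ωT) = 1.156654
x(T) = p + (x₀−p)·cosh(ωT) + (ẋ₀/ω)·sinh(ωT) ⇒ p·(1 − cosh) = x(T) − x₀·cosh − (ẋ₀/ω)·sinh
numerator   = 0.1252 − (0.1496)·1.529003 − (0.1769/3.2391)·1.156654 = -0.166708
denominator = 1 − 1.529003 = -0.529003
p = -0.166708 / -0.529003 = 0.3151

p = 0.3151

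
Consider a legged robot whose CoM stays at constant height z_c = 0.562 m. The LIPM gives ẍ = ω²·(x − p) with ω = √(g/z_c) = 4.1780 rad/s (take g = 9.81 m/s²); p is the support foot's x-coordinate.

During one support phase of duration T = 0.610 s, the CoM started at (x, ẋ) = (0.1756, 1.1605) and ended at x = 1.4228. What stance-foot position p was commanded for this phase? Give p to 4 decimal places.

p = 0.2710

ωT = 4.1780·0.610 = 2.548580; cosh(ωT) = 6.433562, sinh(ωT) = 6.355369
x(T) = p + (x₀−p)·cosh(ωT) + (ẋ₀/ω)·sinh(ωT) ⇒ p·(1 − cosh) = x(T) − x₀·cosh − (ẋ₀/ω)·sinh
numerator   = 1.4228 − (0.1756)·6.433562 − (1.1605/4.1780)·6.355369 = -1.472229
denominator = 1 − 6.433562 = -5.433562
p = -1.472229 / -5.433562 = 0.2710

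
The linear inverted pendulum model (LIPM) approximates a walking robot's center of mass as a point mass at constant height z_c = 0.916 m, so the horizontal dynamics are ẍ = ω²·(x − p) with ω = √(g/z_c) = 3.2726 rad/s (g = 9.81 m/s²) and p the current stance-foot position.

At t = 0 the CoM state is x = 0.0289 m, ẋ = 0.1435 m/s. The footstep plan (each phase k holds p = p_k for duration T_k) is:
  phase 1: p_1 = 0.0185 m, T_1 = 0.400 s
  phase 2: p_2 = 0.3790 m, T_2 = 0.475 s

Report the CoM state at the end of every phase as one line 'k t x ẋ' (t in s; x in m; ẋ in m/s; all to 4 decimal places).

1 0.4000 0.1144 0.3435
2 0.8750 -0.0378 -1.1085

phase 1: p=0.0185, T=0.400, ωT=1.309040, cosh=1.986348, sinh=1.716269; start (x,ẋ)=(0.028900, 0.143500) → end (x,ẋ)=(0.114415, 0.343454)
phase 2: p=0.3790, T=0.475, ωT=1.554485, cosh=2.471973, sinh=2.260675; start (x,ẋ)=(0.114415, 0.343454) → end (x,ẋ)=(-0.037794, -1.108469)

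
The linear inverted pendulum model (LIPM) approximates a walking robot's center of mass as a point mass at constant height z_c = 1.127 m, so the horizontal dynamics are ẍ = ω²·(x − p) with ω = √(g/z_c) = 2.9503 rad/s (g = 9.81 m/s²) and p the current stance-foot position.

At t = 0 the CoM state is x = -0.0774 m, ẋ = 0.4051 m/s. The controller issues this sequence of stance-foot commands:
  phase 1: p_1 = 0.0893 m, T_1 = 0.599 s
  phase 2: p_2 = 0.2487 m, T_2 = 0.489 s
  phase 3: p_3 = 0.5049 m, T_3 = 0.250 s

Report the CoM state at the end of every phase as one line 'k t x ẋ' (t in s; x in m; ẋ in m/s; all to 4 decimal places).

1 0.5990 -0.0227 -0.1772
2 1.0880 -0.4777 -1.9957
3 1.3380 -1.3027 -4.9011

phase 1: p=0.0893, T=0.599, ωT=1.767230, cosh=3.012709, sinh=2.841903; start (x,ẋ)=(-0.077400, 0.405100) → end (x,ẋ)=(-0.022702, -0.177242)
phase 2: p=0.2487, T=0.489, ωT=1.442697, cosh=2.234191, sinh=1.997902; start (x,ẋ)=(-0.022702, -0.177242) → end (x,ẋ)=(-0.477691, -1.995750)
phase 3: p=0.5049, T=0.250, ωT=0.737575, cosh=1.284566, sinh=0.806293; start (x,ẋ)=(-0.477691, -1.995750) → end (x,ẋ)=(-1.302725, -4.901065)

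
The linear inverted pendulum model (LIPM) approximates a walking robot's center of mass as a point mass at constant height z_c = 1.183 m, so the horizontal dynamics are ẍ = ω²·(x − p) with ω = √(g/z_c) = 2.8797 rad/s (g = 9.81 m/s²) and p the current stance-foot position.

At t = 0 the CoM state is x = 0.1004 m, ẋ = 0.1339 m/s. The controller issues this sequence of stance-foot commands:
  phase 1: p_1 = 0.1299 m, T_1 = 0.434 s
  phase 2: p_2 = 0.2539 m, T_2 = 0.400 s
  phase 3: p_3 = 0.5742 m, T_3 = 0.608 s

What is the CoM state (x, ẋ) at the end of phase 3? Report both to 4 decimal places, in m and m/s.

phase 1: p=0.1299, T=0.434, ωT=1.249790, cosh=1.888087, sinh=1.601522; start (x,ẋ)=(0.100400, 0.133900) → end (x,ẋ)=(0.148669, 0.116764)
phase 2: p=0.2539, T=0.400, ωT=1.151880, cosh=1.740089, sinh=1.424047; start (x,ẋ)=(0.148669, 0.116764) → end (x,ẋ)=(0.128530, -0.228356)
phase 3: p=0.5742, T=0.608, ωT=1.750858, cosh=2.966582, sinh=2.792957; start (x,ẋ)=(0.128530, -0.228356) → end (x,ẋ)=(-0.969395, -4.261910)

x = -0.9694, ẋ = -4.2619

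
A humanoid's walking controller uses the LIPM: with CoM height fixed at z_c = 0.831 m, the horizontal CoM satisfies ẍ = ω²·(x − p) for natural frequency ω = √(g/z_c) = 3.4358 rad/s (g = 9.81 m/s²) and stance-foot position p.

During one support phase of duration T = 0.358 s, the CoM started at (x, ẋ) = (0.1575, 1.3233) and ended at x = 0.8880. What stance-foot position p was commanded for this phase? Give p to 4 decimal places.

p = 0.0082

ωT = 3.4358·0.358 = 1.230016; cosh(ωT) = 1.856787, sinh(ωT) = 1.564499
x(T) = p + (x₀−p)·cosh(ωT) + (ẋ₀/ω)·sinh(ωT) ⇒ p·(1 − cosh) = x(T) − x₀·cosh − (ẋ₀/ω)·sinh
numerator   = 0.8880 − (0.1575)·1.856787 − (1.3233/3.4358)·1.564499 = -0.007011
denominator = 1 − 1.856787 = -0.856787
p = -0.007011 / -0.856787 = 0.0082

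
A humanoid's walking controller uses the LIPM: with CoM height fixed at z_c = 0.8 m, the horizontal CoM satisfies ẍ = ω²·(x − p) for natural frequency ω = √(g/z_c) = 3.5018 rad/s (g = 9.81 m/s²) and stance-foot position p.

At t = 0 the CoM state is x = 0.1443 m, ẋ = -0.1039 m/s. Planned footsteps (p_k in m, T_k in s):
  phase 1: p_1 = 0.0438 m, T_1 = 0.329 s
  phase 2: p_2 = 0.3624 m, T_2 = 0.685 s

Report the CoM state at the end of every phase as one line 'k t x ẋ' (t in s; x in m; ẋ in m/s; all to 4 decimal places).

phase 1: p=0.0438, T=0.329, ωT=1.152092, cosh=1.740391, sinh=1.424416; start (x,ẋ)=(0.144300, -0.103900) → end (x,ẋ)=(0.176446, 0.320469)
phase 2: p=0.3624, T=0.685, ωT=2.398733, cosh=5.550026, sinh=5.459193; start (x,ẋ)=(0.176446, 0.320469) → end (x,ẋ)=(-0.170047, -1.776265)

1 0.3290 0.1764 0.3205
2 1.0140 -0.1700 -1.7763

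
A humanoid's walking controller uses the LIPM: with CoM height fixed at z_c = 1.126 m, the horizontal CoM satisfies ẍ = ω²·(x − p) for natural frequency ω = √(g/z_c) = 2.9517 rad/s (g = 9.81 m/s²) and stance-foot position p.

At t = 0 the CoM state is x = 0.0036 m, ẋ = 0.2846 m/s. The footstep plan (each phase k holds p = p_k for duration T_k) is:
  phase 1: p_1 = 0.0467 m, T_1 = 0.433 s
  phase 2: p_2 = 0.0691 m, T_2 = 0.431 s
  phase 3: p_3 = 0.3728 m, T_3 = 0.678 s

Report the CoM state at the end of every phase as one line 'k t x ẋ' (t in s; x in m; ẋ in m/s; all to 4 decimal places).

phase 1: p=0.0467, T=0.433, ωT=1.278086, cosh=1.934166, sinh=1.655596; start (x,ẋ)=(0.003600, 0.284600) → end (x,ẋ)=(0.122968, 0.339842)
phase 2: p=0.0691, T=0.431, ωT=1.272183, cosh=1.924426, sinh=1.644207; start (x,ẋ)=(0.122968, 0.339842) → end (x,ẋ)=(0.362070, 0.915435)
phase 3: p=0.3728, T=0.678, ωT=2.001253, cosh=3.766742, sinh=3.631576; start (x,ẋ)=(0.362070, 0.915435) → end (x,ẋ)=(1.458674, 3.333190)

1 0.4330 0.1230 0.3398
2 0.8640 0.3621 0.9154
3 1.5420 1.4587 3.3332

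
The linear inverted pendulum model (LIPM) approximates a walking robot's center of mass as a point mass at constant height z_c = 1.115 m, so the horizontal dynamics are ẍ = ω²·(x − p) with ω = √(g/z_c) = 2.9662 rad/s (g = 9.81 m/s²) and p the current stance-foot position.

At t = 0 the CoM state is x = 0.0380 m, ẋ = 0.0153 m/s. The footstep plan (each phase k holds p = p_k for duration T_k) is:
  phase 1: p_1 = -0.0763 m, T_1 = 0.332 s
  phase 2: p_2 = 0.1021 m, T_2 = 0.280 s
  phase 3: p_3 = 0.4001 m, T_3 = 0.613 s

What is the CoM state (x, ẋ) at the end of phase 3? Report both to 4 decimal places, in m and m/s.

x = 0.4526, ẋ = 0.3282

phase 1: p=-0.0763, T=0.332, ωT=0.984778, cosh=1.525370, sinh=1.151848; start (x,ẋ)=(0.038000, 0.015300) → end (x,ẋ)=(0.103991, 0.413857)
phase 2: p=0.1021, T=0.280, ωT=0.830536, cosh=1.365182, sinh=0.929366; start (x,ẋ)=(0.103991, 0.413857) → end (x,ẋ)=(0.234351, 0.570203)
phase 3: p=0.4001, T=0.613, ωT=1.818281, cosh=3.161780, sinh=2.999476; start (x,ẋ)=(0.234351, 0.570203) → end (x,ẋ)=(0.452638, 0.328182)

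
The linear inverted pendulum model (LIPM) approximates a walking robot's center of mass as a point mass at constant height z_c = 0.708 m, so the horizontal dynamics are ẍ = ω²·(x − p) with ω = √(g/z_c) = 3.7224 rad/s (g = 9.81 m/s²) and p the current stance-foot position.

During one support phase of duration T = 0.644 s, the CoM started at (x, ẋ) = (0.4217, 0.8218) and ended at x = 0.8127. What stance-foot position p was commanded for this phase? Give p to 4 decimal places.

p = 0.6006

ωT = 3.7224·0.644 = 2.397226; cosh(ωT) = 5.541803, sinh(ωT) = 5.450833
x(T) = p + (x₀−p)·cosh(ωT) + (ẋ₀/ω)·sinh(ωT) ⇒ p·(1 − cosh) = x(T) − x₀·cosh − (ẋ₀/ω)·sinh
numerator   = 0.8127 − (0.4217)·5.541803 − (0.8218/3.7224)·5.450833 = -2.727667
denominator = 1 − 5.541803 = -4.541803
p = -2.727667 / -4.541803 = 0.6006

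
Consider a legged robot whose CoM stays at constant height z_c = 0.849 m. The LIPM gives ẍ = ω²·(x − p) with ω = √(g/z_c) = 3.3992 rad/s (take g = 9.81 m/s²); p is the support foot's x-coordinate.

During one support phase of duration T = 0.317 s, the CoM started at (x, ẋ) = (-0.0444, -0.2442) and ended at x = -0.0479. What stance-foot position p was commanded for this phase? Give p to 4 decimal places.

ωT = 3.3992·0.317 = 1.077546; cosh(ωT) = 1.638947, sinh(ωT) = 1.298517
x(T) = p + (x₀−p)·cosh(ωT) + (ẋ₀/ω)·sinh(ωT) ⇒ p·(1 − cosh) = x(T) − x₀·cosh − (ẋ₀/ω)·sinh
numerator   = -0.0479 − (-0.0444)·1.638947 − (-0.2442/3.3992)·1.298517 = 0.118155
denominator = 1 − 1.638947 = -0.638947
p = 0.118155 / -0.638947 = -0.1849

p = -0.1849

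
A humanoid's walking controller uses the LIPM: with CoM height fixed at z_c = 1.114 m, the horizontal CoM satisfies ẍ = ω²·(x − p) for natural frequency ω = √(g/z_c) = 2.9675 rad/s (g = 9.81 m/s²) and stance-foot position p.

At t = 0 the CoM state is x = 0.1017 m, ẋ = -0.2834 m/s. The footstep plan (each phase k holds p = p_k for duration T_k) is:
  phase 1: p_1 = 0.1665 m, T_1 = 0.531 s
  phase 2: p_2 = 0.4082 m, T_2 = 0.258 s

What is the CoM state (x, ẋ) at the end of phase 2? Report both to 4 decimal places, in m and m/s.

x = -0.7396, ẋ = -3.0813

phase 1: p=0.1665, T=0.531, ωT=1.575743, cosh=2.520592, sinh=2.313738; start (x,ẋ)=(0.101700, -0.283400) → end (x,ẋ)=(-0.217799, -1.159254)
phase 2: p=0.4082, T=0.258, ωT=0.765615, cosh=1.307682, sinh=0.842634; start (x,ẋ)=(-0.217799, -1.159254) → end (x,ẋ)=(-0.739583, -3.081257)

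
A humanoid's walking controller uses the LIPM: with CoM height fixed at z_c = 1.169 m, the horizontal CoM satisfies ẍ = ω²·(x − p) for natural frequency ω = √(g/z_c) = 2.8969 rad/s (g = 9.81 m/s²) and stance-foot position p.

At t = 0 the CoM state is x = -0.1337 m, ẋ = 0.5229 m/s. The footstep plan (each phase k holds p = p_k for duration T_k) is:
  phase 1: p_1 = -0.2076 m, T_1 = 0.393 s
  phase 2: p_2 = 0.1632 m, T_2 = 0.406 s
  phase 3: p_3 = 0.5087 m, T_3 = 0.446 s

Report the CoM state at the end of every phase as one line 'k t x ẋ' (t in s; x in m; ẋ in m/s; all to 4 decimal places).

1 0.3930 0.1725 1.1999
2 0.7990 0.7871 2.1693
3 1.2450 2.3138 5.6035

phase 1: p=-0.2076, T=0.393, ωT=1.138482, cosh=1.721165, sinh=1.400860; start (x,ẋ)=(-0.133700, 0.522900) → end (x,ẋ)=(0.172454, 1.199894)
phase 2: p=0.1632, T=0.406, ωT=1.176141, cosh=1.775154, sinh=1.466687; start (x,ẋ)=(0.172454, 1.199894) → end (x,ẋ)=(0.787128, 2.169316)
phase 3: p=0.5087, T=0.446, ωT=1.292017, cosh=1.957419, sinh=1.682703; start (x,ẋ)=(0.787128, 2.169316) → end (x,ẋ)=(2.313777, 5.603493)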